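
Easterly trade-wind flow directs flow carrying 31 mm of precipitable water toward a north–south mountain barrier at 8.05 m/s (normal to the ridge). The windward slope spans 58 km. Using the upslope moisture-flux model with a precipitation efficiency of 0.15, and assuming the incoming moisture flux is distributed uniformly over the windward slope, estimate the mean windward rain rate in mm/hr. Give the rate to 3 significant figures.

Incoming column moisture flux per unit ridge length: F = V × PW = 8.05 × 31 = 249.55 mm·m/s.
Spread over the 58 km slope with efficiency ε = 0.15: R = ε·F/W = 0.15 × 249.55 / 58000 m = 6.454e-04 mm/s.
R = 6.454e-04 × 3600 = 2.32 mm/hr.

R ≈ 2.32 mm/hr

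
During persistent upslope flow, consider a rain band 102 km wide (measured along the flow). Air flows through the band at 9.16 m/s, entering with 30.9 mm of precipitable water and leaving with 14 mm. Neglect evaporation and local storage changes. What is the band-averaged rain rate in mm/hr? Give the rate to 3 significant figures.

R ≈ 5.46 mm/hr

Column moisture flux per unit crosswind length is F = V × PW.
Inflow: F_in = 9.16 × 30.9 = 283.044 mm·m/s
Outflow: F_out = 9.16 × 14 = 128.24 mm·m/s
Steady-state rate R = (F_in − F_out)/L = (283.044 − 128.24) / 102000 m = 1.518e-03 mm/s.
R = 1.518e-03 × 3600 = 5.46 mm/hr.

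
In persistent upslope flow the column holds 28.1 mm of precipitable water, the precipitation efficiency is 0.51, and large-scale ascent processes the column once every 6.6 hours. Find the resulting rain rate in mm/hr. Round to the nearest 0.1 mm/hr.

R ≈ 2.2 mm/hr

Each overturning extracts ε × PW = 0.51 × 28.1 = 14.331 mm.
Rate = ε·PW / τ = 14.331 / 6.6 h = 2.2 mm/hr.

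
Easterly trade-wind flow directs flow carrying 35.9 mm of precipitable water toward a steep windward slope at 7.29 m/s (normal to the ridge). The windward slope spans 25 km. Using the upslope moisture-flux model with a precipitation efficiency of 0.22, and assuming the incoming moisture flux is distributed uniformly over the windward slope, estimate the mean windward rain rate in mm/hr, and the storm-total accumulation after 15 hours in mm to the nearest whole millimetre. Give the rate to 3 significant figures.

R ≈ 8.29 mm/hr; total ≈ 124 mm

Incoming column moisture flux per unit ridge length: F = V × PW = 7.29 × 35.9 = 261.711 mm·m/s.
Spread over the 25 km slope with efficiency ε = 0.22: R = ε·F/W = 0.22 × 261.711 / 25000 m = 2.303e-03 mm/s.
R = 2.303e-03 × 3600 = 8.29 mm/hr.
Over 15 h: total = 8.29 × 15 = 124.35 ≈ 124 mm.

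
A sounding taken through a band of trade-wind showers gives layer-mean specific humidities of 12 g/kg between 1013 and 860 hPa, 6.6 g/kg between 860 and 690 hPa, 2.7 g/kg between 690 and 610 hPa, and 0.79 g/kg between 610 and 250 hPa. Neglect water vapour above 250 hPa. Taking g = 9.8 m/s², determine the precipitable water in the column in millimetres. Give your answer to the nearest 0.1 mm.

Precipitable water is the column-integrated vapour mass per unit area: PW = (1/g) Σ q̄ Δp, with q in kg/kg and Δp in Pa (1 kg/m² of water = 1 mm).
Layer 1013–860 hPa: Δp = 153 hPa = 15300 Pa, q̄ = 0.012 kg/kg → 0.012 × 15300 / 9.8 = 18.73 mm
Layer 860–690 hPa: Δp = 170 hPa = 17000 Pa, q̄ = 0.0066 kg/kg → 0.0066 × 17000 / 9.8 = 11.45 mm
Layer 690–610 hPa: Δp = 80 hPa = 8000 Pa, q̄ = 0.0027 kg/kg → 0.0027 × 8000 / 9.8 = 2.20 mm
Layer 610–250 hPa: Δp = 360 hPa = 36000 Pa, q̄ = 0.00079 kg/kg → 0.00079 × 36000 / 9.8 = 2.90 mm
PW = 18.73 + 11.45 + 2.20 + 2.90 = 35.28 ≈ 35.3 mm.

PW ≈ 35.3 mm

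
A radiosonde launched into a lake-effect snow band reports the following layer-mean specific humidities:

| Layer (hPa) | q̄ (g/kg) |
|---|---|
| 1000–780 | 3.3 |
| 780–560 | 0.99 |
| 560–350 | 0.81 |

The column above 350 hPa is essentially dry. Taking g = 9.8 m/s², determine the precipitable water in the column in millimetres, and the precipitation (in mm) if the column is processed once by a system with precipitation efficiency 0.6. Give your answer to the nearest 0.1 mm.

Precipitable water is the column-integrated vapour mass per unit area: PW = (1/g) Σ q̄ Δp, with q in kg/kg and Δp in Pa (1 kg/m² of water = 1 mm).
Layer 1000–780 hPa: Δp = 220 hPa = 22000 Pa, q̄ = 0.0033 kg/kg → 0.0033 × 22000 / 9.8 = 7.41 mm
Layer 780–560 hPa: Δp = 220 hPa = 22000 Pa, q̄ = 0.00099 kg/kg → 0.00099 × 22000 / 9.8 = 2.22 mm
Layer 560–350 hPa: Δp = 210 hPa = 21000 Pa, q̄ = 0.00081 kg/kg → 0.00081 × 21000 / 9.8 = 1.74 mm
PW = 7.41 + 2.22 + 1.74 = 11.37 ≈ 11.4 mm.
Precipitation = ε × PW = 0.6 × 11.4 = 6.8 mm.

PW ≈ 11.4 mm; precipitation ≈ 6.8 mm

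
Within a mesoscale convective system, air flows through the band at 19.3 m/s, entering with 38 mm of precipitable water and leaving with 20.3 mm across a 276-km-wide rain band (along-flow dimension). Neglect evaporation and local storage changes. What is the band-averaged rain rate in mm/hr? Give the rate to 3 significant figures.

Column moisture flux per unit crosswind length is F = V × PW.
Inflow: F_in = 19.3 × 38 = 733.4 mm·m/s
Outflow: F_out = 19.3 × 20.3 = 391.79 mm·m/s
Steady-state rate R = (F_in − F_out)/L = (733.4 − 391.79) / 276000 m = 1.238e-03 mm/s.
R = 1.238e-03 × 3600 = 4.46 mm/hr.

R ≈ 4.46 mm/hr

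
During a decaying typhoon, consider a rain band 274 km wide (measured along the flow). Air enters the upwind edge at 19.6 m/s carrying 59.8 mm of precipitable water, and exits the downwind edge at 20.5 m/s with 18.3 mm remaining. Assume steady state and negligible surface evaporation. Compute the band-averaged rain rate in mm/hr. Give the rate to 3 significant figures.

Column moisture flux per unit crosswind length is F = V × PW.
Inflow: F_in = 19.6 × 59.8 = 1172.08 mm·m/s
Outflow: F_out = 20.5 × 18.3 = 375.15 mm·m/s
Steady-state rate R = (F_in − F_out)/L = (1172.08 − 375.15) / 274000 m = 2.909e-03 mm/s.
R = 2.909e-03 × 3600 = 10.5 mm/hr.

R ≈ 10.5 mm/hr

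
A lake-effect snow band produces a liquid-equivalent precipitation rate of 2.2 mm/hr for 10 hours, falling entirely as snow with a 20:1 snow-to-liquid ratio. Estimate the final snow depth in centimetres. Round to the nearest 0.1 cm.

snow depth ≈ 44.0 cm

Liquid-equivalent depth = 2.2 × 10 = 22 mm.
Snow depth = 22 mm × 20 = 440 mm = 44.0 cm.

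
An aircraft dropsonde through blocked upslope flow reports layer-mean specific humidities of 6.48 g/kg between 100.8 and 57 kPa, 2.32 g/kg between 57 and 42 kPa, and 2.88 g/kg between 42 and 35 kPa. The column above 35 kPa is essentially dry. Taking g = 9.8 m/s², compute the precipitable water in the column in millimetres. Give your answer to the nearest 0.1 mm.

PW ≈ 34.6 mm

Precipitable water is the column-integrated vapour mass per unit area: PW = (1/g) Σ q̄ Δp, with q in kg/kg and Δp in Pa (1 kg/m² of water = 1 mm).
Layer 100.8–57 kPa: Δp = 438 hPa = 43800 Pa, q̄ = 0.00648 kg/kg → 0.00648 × 43800 / 9.8 = 28.96 mm
Layer 57–42 kPa: Δp = 150 hPa = 15000 Pa, q̄ = 0.00232 kg/kg → 0.00232 × 15000 / 9.8 = 3.55 mm
Layer 42–35 kPa: Δp = 70 hPa = 7000 Pa, q̄ = 0.00288 kg/kg → 0.00288 × 7000 / 9.8 = 2.06 mm
PW = 28.96 + 3.55 + 2.06 = 34.57 ≈ 34.6 mm.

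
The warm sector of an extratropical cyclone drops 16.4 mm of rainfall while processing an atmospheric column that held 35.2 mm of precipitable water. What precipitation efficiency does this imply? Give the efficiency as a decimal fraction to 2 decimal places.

ε = rainfall / PW = 16.4 / 35.2 = 0.47.

ε ≈ 0.47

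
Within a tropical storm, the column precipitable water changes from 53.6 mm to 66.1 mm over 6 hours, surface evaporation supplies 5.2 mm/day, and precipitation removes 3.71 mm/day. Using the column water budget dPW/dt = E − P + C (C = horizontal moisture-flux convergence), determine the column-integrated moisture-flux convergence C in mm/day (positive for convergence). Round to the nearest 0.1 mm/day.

dPW/dt = (66.1 − 53.6) mm / (6/24 day) = +50.000 mm/day.
C = dPW/dt − E + P = (+50.000) − 5.2 + 3.71 = 48.5 mm/day.

C ≈ 48.5 mm/day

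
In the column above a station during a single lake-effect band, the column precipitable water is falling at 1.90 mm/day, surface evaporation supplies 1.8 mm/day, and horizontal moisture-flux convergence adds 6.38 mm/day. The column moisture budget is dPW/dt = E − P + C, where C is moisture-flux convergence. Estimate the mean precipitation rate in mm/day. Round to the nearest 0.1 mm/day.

P ≈ 10.1 mm/day

dPW/dt = -1.90 mm/day.
P = E + C − dPW/dt = 1.8 + (6.38) − (-1.90) = 10.1 mm/day.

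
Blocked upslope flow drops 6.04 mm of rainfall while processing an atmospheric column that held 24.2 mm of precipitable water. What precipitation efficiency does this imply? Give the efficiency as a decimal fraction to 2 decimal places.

ε = rainfall / PW = 6.04 / 24.2 = 0.25.

ε ≈ 0.25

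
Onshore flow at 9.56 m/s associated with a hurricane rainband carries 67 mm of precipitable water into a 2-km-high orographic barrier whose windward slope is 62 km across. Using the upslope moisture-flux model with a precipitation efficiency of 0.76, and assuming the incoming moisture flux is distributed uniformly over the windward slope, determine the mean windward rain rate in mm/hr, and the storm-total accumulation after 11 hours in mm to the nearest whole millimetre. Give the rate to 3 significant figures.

R ≈ 28.3 mm/hr; total ≈ 311 mm

Incoming column moisture flux per unit ridge length: F = V × PW = 9.56 × 67 = 640.52 mm·m/s.
Spread over the 62 km slope with efficiency ε = 0.76: R = ε·F/W = 0.76 × 640.52 / 62000 m = 7.852e-03 mm/s.
R = 7.852e-03 × 3600 = 28.3 mm/hr.
Over 11 h: total = 28.3 × 11 = 311.3 ≈ 311 mm.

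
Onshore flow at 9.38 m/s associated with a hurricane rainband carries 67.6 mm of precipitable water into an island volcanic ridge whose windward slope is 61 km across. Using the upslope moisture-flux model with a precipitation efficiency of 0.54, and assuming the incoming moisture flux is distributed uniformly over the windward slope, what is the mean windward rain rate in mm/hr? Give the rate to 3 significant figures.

Incoming column moisture flux per unit ridge length: F = V × PW = 9.38 × 67.6 = 634.088 mm·m/s.
Spread over the 61 km slope with efficiency ε = 0.54: R = ε·F/W = 0.54 × 634.088 / 61000 m = 5.613e-03 mm/s.
R = 5.613e-03 × 3600 = 20.2 mm/hr.

R ≈ 20.2 mm/hr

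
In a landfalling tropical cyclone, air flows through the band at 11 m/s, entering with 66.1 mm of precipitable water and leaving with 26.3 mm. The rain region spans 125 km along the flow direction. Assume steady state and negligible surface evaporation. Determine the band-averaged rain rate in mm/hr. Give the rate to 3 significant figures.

Column moisture flux per unit crosswind length is F = V × PW.
Inflow: F_in = 11 × 66.1 = 727.1 mm·m/s
Outflow: F_out = 11 × 26.3 = 289.3 mm·m/s
Steady-state rate R = (F_in − F_out)/L = (727.1 − 289.3) / 125000 m = 3.502e-03 mm/s.
R = 3.502e-03 × 3600 = 12.6 mm/hr.

R ≈ 12.6 mm/hr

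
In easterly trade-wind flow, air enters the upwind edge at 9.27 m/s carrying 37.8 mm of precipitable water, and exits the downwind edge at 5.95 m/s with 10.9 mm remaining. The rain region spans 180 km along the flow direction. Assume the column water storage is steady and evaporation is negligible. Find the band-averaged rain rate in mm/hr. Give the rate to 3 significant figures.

R ≈ 5.71 mm/hr

Column moisture flux per unit crosswind length is F = V × PW.
Inflow: F_in = 9.27 × 37.8 = 350.406 mm·m/s
Outflow: F_out = 5.95 × 10.9 = 64.855 mm·m/s
Steady-state rate R = (F_in − F_out)/L = (350.406 − 64.855) / 180000 m = 1.586e-03 mm/s.
R = 1.586e-03 × 3600 = 5.71 mm/hr.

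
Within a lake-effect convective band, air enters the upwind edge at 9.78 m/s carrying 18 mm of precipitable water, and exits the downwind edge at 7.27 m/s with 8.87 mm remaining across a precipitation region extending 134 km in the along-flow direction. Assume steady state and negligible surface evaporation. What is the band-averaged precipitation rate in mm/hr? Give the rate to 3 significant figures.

R ≈ 3.00 mm/hr

Column moisture flux per unit crosswind length is F = V × PW.
Inflow: F_in = 9.78 × 18 = 176.04 mm·m/s
Outflow: F_out = 7.27 × 8.87 = 64.4849 mm·m/s
Steady-state rate R = (F_in − F_out)/L = (176.04 − 64.4849) / 134000 m = 8.325e-04 mm/s.
R = 8.325e-04 × 3600 = 3.00 mm/hr.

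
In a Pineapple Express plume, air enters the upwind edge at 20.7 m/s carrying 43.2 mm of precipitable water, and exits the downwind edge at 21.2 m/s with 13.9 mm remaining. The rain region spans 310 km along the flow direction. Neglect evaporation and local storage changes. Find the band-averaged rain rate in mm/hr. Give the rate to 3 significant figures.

Column moisture flux per unit crosswind length is F = V × PW.
Inflow: F_in = 20.7 × 43.2 = 894.24 mm·m/s
Outflow: F_out = 21.2 × 13.9 = 294.68 mm·m/s
Steady-state rate R = (F_in − F_out)/L = (894.24 − 294.68) / 310000 m = 1.934e-03 mm/s.
R = 1.934e-03 × 3600 = 6.96 mm/hr.

R ≈ 6.96 mm/hr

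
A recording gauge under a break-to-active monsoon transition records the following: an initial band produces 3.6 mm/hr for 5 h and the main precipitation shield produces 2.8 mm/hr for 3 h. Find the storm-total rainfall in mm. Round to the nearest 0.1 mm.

Total = Σ Rᵢ Δtᵢ = 3.6 × 5 + 2.8 × 3
      = 18 + 8.4 = 26.4 mm.

total ≈ 26.4 mm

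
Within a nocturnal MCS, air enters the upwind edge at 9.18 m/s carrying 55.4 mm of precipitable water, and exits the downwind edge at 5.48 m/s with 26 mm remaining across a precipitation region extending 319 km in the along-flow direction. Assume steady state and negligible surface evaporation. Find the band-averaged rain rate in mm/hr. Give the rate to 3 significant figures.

R ≈ 4.13 mm/hr

Column moisture flux per unit crosswind length is F = V × PW.
Inflow: F_in = 9.18 × 55.4 = 508.572 mm·m/s
Outflow: F_out = 5.48 × 26 = 142.48 mm·m/s
Steady-state rate R = (F_in − F_out)/L = (508.572 − 142.48) / 319000 m = 1.148e-03 mm/s.
R = 1.148e-03 × 3600 = 4.13 mm/hr.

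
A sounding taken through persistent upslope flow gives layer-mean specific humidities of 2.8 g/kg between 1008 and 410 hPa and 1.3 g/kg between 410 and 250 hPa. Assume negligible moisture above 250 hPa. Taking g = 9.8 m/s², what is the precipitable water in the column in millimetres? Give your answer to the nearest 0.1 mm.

Precipitable water is the column-integrated vapour mass per unit area: PW = (1/g) Σ q̄ Δp, with q in kg/kg and Δp in Pa (1 kg/m² of water = 1 mm).
Layer 1008–410 hPa: Δp = 598 hPa = 59800 Pa, q̄ = 0.0028 kg/kg → 0.0028 × 59800 / 9.8 = 17.09 mm
Layer 410–250 hPa: Δp = 160 hPa = 16000 Pa, q̄ = 0.0013 kg/kg → 0.0013 × 16000 / 9.8 = 2.12 mm
PW = 17.09 + 2.12 = 19.21 ≈ 19.2 mm.

PW ≈ 19.2 mm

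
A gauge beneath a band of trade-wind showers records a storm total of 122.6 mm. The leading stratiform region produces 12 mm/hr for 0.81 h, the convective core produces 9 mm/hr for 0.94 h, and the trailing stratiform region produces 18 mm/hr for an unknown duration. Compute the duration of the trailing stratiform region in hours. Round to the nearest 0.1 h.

duration ≈ 5.8 h

Known phases: 12 × 0.81 + 9 × 0.94 = 9.72 + 8.46 = 18.18 mm.
Remaining depth = 122.6 − 18.18 = 104.42 mm.
Duration = 104.42 / 18 = 5.8 h.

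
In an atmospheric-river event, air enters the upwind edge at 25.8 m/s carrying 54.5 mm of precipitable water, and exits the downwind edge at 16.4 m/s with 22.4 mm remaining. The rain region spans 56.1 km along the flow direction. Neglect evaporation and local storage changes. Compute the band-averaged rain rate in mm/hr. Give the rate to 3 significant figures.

R ≈ 66.7 mm/hr

Column moisture flux per unit crosswind length is F = V × PW.
Inflow: F_in = 25.8 × 54.5 = 1406.1 mm·m/s
Outflow: F_out = 16.4 × 22.4 = 367.36 mm·m/s
Steady-state rate R = (F_in − F_out)/L = (1406.1 − 367.36) / 56100 m = 1.852e-02 mm/s.
R = 1.852e-02 × 3600 = 66.7 mm/hr.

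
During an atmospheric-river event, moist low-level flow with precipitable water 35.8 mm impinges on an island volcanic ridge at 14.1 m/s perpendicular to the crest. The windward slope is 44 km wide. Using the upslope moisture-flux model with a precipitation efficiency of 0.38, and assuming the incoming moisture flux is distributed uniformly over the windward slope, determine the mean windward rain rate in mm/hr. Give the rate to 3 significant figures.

Incoming column moisture flux per unit ridge length: F = V × PW = 14.1 × 35.8 = 504.78 mm·m/s.
Spread over the 44 km slope with efficiency ε = 0.38: R = ε·F/W = 0.38 × 504.78 / 44000 m = 4.359e-03 mm/s.
R = 4.359e-03 × 3600 = 15.7 mm/hr.

R ≈ 15.7 mm/hr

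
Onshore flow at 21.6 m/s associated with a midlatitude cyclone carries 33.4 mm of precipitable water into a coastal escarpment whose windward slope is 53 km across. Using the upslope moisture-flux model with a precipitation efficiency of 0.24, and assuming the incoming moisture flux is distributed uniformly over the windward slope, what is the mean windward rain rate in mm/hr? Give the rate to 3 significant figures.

R ≈ 11.8 mm/hr

Incoming column moisture flux per unit ridge length: F = V × PW = 21.6 × 33.4 = 721.44 mm·m/s.
Spread over the 53 km slope with efficiency ε = 0.24: R = ε·F/W = 0.24 × 721.44 / 53000 m = 3.267e-03 mm/s.
R = 3.267e-03 × 3600 = 11.8 mm/hr.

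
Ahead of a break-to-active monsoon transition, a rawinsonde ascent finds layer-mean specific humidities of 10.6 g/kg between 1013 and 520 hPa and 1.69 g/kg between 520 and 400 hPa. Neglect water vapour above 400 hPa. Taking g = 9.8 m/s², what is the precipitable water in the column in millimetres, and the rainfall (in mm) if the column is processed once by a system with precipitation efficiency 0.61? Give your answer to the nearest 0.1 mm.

PW ≈ 55.4 mm; rainfall ≈ 33.8 mm

Precipitable water is the column-integrated vapour mass per unit area: PW = (1/g) Σ q̄ Δp, with q in kg/kg and Δp in Pa (1 kg/m² of water = 1 mm).
Layer 1013–520 hPa: Δp = 493 hPa = 49300 Pa, q̄ = 0.0106 kg/kg → 0.0106 × 49300 / 9.8 = 53.32 mm
Layer 520–400 hPa: Δp = 120 hPa = 12000 Pa, q̄ = 0.00169 kg/kg → 0.00169 × 12000 / 9.8 = 2.07 mm
PW = 53.32 + 2.07 = 55.39 ≈ 55.4 mm.
Rainfall = ε × PW = 0.61 × 55.4 = 33.8 mm.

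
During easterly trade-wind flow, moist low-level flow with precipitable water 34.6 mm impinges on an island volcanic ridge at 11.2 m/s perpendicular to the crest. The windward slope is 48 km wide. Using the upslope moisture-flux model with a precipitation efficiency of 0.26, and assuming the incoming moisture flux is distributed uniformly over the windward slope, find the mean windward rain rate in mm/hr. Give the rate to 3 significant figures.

R ≈ 7.56 mm/hr

Incoming column moisture flux per unit ridge length: F = V × PW = 11.2 × 34.6 = 387.52 mm·m/s.
Spread over the 48 km slope with efficiency ε = 0.26: R = ε·F/W = 0.26 × 387.52 / 48000 m = 2.099e-03 mm/s.
R = 2.099e-03 × 3600 = 7.56 mm/hr.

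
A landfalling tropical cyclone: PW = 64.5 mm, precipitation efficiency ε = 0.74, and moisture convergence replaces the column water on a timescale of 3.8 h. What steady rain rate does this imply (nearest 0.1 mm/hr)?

R ≈ 12.6 mm/hr

Each overturning extracts ε × PW = 0.74 × 64.5 = 47.73 mm.
Rate = ε·PW / τ = 47.73 / 3.8 h = 12.6 mm/hr.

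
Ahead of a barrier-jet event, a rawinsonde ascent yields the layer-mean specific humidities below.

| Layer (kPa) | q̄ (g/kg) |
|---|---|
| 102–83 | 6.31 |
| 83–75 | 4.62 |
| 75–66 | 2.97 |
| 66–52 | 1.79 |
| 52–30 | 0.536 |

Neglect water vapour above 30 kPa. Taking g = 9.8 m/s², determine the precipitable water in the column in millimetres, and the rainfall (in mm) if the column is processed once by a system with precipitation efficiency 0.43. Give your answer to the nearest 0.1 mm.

PW ≈ 22.5 mm; rainfall ≈ 9.7 mm

Precipitable water is the column-integrated vapour mass per unit area: PW = (1/g) Σ q̄ Δp, with q in kg/kg and Δp in Pa (1 kg/m² of water = 1 mm).
Layer 102–83 kPa: Δp = 190 hPa = 19000 Pa, q̄ = 0.00631 kg/kg → 0.00631 × 19000 / 9.8 = 12.23 mm
Layer 83–75 kPa: Δp = 80 hPa = 8000 Pa, q̄ = 0.00462 kg/kg → 0.00462 × 8000 / 9.8 = 3.77 mm
Layer 75–66 kPa: Δp = 90 hPa = 9000 Pa, q̄ = 0.00297 kg/kg → 0.00297 × 9000 / 9.8 = 2.73 mm
Layer 66–52 kPa: Δp = 140 hPa = 14000 Pa, q̄ = 0.00179 kg/kg → 0.00179 × 14000 / 9.8 = 2.56 mm
Layer 52–30 kPa: Δp = 220 hPa = 22000 Pa, q̄ = 0.000536 kg/kg → 0.000536 × 22000 / 9.8 = 1.20 mm
PW = 12.23 + 3.77 + 2.73 + 2.56 + 1.20 = 22.49 ≈ 22.5 mm.
Rainfall = ε × PW = 0.43 × 22.5 = 9.7 mm.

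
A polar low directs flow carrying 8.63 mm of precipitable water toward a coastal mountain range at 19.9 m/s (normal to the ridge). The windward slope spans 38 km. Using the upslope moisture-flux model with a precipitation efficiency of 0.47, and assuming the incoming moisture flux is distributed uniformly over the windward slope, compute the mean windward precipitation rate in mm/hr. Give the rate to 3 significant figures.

Incoming column moisture flux per unit ridge length: F = V × PW = 19.9 × 8.63 = 171.737 mm·m/s.
Spread over the 38 km slope with efficiency ε = 0.47: R = ε·F/W = 0.47 × 171.737 / 38000 m = 2.124e-03 mm/s.
R = 2.124e-03 × 3600 = 7.65 mm/hr.

R ≈ 7.65 mm/hr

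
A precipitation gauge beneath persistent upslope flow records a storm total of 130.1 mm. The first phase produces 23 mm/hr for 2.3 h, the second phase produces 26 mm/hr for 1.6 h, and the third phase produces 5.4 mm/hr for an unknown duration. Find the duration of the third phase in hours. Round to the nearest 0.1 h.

duration ≈ 6.6 h

Known phases: 23 × 2.3 + 26 × 1.6 = 52.9 + 41.6 = 94.5 mm.
Remaining depth = 130.1 − 94.5 = 35.6 mm.
Duration = 35.6 / 5.4 = 6.6 h.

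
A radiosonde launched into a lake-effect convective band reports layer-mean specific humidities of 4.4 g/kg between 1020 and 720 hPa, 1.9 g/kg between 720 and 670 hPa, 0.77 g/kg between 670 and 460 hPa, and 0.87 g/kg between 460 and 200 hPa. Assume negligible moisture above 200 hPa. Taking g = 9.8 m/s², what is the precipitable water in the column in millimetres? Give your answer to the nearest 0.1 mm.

Precipitable water is the column-integrated vapour mass per unit area: PW = (1/g) Σ q̄ Δp, with q in kg/kg and Δp in Pa (1 kg/m² of water = 1 mm).
Layer 1020–720 hPa: Δp = 300 hPa = 30000 Pa, q̄ = 0.0044 kg/kg → 0.0044 × 30000 / 9.8 = 13.47 mm
Layer 720–670 hPa: Δp = 50 hPa = 5000 Pa, q̄ = 0.0019 kg/kg → 0.0019 × 5000 / 9.8 = 0.97 mm
Layer 670–460 hPa: Δp = 210 hPa = 21000 Pa, q̄ = 0.00077 kg/kg → 0.00077 × 21000 / 9.8 = 1.65 mm
Layer 460–200 hPa: Δp = 260 hPa = 26000 Pa, q̄ = 0.00087 kg/kg → 0.00087 × 26000 / 9.8 = 2.31 mm
PW = 13.47 + 0.97 + 1.65 + 2.31 = 18.40 ≈ 18.4 mm.

PW ≈ 18.4 mm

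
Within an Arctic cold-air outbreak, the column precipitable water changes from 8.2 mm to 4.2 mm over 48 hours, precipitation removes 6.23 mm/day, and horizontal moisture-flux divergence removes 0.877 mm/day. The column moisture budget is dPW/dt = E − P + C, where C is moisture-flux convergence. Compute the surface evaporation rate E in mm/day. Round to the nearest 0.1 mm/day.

E ≈ 5.1 mm/day

dPW/dt = (4.2 − 8.2) mm / (48/24 day) = -2.000 mm/day.
E = dPW/dt + P − C = (-2.000) + 6.23 − (-0.877) = 5.1 mm/day.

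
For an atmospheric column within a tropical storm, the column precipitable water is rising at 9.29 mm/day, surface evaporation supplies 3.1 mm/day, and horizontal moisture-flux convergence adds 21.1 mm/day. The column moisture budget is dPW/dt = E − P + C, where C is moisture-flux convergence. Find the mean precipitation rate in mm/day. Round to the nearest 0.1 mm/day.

P ≈ 14.9 mm/day

dPW/dt = +9.29 mm/day.
P = E + C − dPW/dt = 3.1 + (21.1) − (+9.29) = 14.9 mm/day.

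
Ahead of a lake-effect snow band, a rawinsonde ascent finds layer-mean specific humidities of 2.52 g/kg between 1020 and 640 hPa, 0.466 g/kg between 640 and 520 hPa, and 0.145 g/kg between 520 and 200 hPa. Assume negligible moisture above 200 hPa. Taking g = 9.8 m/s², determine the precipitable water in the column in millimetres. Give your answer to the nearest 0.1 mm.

Precipitable water is the column-integrated vapour mass per unit area: PW = (1/g) Σ q̄ Δp, with q in kg/kg and Δp in Pa (1 kg/m² of water = 1 mm).
Layer 1020–640 hPa: Δp = 380 hPa = 38000 Pa, q̄ = 0.00252 kg/kg → 0.00252 × 38000 / 9.8 = 9.77 mm
Layer 640–520 hPa: Δp = 120 hPa = 12000 Pa, q̄ = 0.000466 kg/kg → 0.000466 × 12000 / 9.8 = 0.57 mm
Layer 520–200 hPa: Δp = 320 hPa = 32000 Pa, q̄ = 0.000145 kg/kg → 0.000145 × 32000 / 9.8 = 0.47 mm
PW = 9.77 + 0.57 + 0.47 = 10.81 ≈ 10.8 mm.

PW ≈ 10.8 mm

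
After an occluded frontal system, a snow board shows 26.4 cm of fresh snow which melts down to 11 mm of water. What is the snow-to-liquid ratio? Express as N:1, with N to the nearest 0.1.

ratio ≈ 24.0

Ratio = snow depth / SWE = 264 mm / 11 mm = 24.0, i.e. 24.0:1.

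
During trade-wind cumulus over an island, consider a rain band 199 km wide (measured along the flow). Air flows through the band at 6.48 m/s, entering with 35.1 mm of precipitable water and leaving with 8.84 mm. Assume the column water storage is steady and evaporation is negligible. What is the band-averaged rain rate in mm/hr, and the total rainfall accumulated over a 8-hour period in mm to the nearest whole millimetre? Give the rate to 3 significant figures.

Column moisture flux per unit crosswind length is F = V × PW.
Inflow: F_in = 6.48 × 35.1 = 227.448 mm·m/s
Outflow: F_out = 6.48 × 8.84 = 57.2832 mm·m/s
Steady-state rate R = (F_in − F_out)/L = (227.448 − 57.2832) / 199000 m = 8.551e-04 mm/s.
R = 8.551e-04 × 3600 = 3.08 mm/hr.
Over 8 h: total = 3.08 × 8 = 24.64 ≈ 25 mm.

R ≈ 3.08 mm/hr; total ≈ 25 mm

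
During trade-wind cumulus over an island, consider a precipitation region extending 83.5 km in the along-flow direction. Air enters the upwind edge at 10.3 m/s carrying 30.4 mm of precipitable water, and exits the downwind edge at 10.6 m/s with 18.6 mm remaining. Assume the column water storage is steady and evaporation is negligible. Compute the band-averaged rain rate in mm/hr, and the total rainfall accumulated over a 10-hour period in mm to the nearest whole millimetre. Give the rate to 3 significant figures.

R ≈ 5.00 mm/hr; total ≈ 50 mm

Column moisture flux per unit crosswind length is F = V × PW.
Inflow: F_in = 10.3 × 30.4 = 313.12 mm·m/s
Outflow: F_out = 10.6 × 18.6 = 197.16 mm·m/s
Steady-state rate R = (F_in − F_out)/L = (313.12 − 197.16) / 83500 m = 1.389e-03 mm/s.
R = 1.389e-03 × 3600 = 5.00 mm/hr.
Over 10 h: total = 5.00 × 10 = 50 mm.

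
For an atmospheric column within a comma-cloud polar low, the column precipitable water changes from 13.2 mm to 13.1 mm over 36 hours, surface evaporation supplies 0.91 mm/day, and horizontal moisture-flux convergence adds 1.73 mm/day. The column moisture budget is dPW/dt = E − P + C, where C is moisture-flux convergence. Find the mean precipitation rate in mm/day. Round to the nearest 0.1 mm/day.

P ≈ 2.7 mm/day

dPW/dt = (13.1 − 13.2) mm / (36/24 day) = -0.067 mm/day.
P = E + C − dPW/dt = 0.91 + (1.73) − (-0.067) = 2.7 mm/day.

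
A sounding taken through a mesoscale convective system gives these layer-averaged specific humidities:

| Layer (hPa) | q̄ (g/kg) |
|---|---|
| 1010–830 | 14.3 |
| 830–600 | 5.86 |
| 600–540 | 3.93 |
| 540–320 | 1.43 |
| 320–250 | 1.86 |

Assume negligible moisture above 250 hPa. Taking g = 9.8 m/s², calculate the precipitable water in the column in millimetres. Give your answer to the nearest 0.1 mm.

Precipitable water is the column-integrated vapour mass per unit area: PW = (1/g) Σ q̄ Δp, with q in kg/kg and Δp in Pa (1 kg/m² of water = 1 mm).
Layer 1010–830 hPa: Δp = 180 hPa = 18000 Pa, q̄ = 0.0143 kg/kg → 0.0143 × 18000 / 9.8 = 26.27 mm
Layer 830–600 hPa: Δp = 230 hPa = 23000 Pa, q̄ = 0.00586 kg/kg → 0.00586 × 23000 / 9.8 = 13.75 mm
Layer 600–540 hPa: Δp = 60 hPa = 6000 Pa, q̄ = 0.00393 kg/kg → 0.00393 × 6000 / 9.8 = 2.41 mm
Layer 540–320 hPa: Δp = 220 hPa = 22000 Pa, q̄ = 0.00143 kg/kg → 0.00143 × 22000 / 9.8 = 3.21 mm
Layer 320–250 hPa: Δp = 70 hPa = 7000 Pa, q̄ = 0.00186 kg/kg → 0.00186 × 7000 / 9.8 = 1.33 mm
PW = 26.27 + 13.75 + 2.41 + 3.21 + 1.33 = 46.97 ≈ 47.0 mm.

PW ≈ 47.0 mm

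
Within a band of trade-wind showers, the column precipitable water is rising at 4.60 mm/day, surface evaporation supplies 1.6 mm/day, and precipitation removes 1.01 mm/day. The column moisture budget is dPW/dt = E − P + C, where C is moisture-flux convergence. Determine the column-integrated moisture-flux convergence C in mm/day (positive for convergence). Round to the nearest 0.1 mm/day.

C ≈ 4.0 mm/day

dPW/dt = +4.60 mm/day.
C = dPW/dt − E + P = (+4.60) − 1.6 + 1.01 = 4.0 mm/day.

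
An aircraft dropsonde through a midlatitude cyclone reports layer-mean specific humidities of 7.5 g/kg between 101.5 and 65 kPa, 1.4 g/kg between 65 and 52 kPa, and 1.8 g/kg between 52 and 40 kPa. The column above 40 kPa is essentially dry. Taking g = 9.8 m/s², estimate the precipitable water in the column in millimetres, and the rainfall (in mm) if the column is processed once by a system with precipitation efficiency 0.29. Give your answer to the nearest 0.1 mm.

PW ≈ 32.0 mm; rainfall ≈ 9.3 mm

Precipitable water is the column-integrated vapour mass per unit area: PW = (1/g) Σ q̄ Δp, with q in kg/kg and Δp in Pa (1 kg/m² of water = 1 mm).
Layer 101.5–65 kPa: Δp = 365 hPa = 36500 Pa, q̄ = 0.0075 kg/kg → 0.0075 × 36500 / 9.8 = 27.93 mm
Layer 65–52 kPa: Δp = 130 hPa = 13000 Pa, q̄ = 0.0014 kg/kg → 0.0014 × 13000 / 9.8 = 1.86 mm
Layer 52–40 kPa: Δp = 120 hPa = 12000 Pa, q̄ = 0.0018 kg/kg → 0.0018 × 12000 / 9.8 = 2.20 mm
PW = 27.93 + 1.86 + 2.20 = 31.99 ≈ 32.0 mm.
Rainfall = ε × PW = 0.29 × 32.0 = 9.3 mm.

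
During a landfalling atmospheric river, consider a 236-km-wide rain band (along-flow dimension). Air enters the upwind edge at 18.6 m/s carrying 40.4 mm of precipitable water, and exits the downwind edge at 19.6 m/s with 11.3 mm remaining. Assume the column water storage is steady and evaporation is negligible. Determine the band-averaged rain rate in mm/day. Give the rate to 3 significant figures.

R ≈ 194 mm/day

Column moisture flux per unit crosswind length is F = V × PW.
Inflow: F_in = 18.6 × 40.4 = 751.44 mm·m/s
Outflow: F_out = 19.6 × 11.3 = 221.48 mm·m/s
Steady-state rate R = (F_in − F_out)/L = (751.44 − 221.48) / 236000 m = 2.246e-03 mm/s.
R = 2.246e-03 × 3600 × 24 = 194 mm/day.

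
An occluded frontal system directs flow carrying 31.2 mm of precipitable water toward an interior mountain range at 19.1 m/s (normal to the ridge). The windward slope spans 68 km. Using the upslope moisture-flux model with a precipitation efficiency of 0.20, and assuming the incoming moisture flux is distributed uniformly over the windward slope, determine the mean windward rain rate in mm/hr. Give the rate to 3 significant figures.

Incoming column moisture flux per unit ridge length: F = V × PW = 19.1 × 31.2 = 595.92 mm·m/s.
Spread over the 68 km slope with efficiency ε = 0.20: R = ε·F/W = 0.20 × 595.92 / 68000 m = 1.753e-03 mm/s.
R = 1.753e-03 × 3600 = 6.31 mm/hr.

R ≈ 6.31 mm/hr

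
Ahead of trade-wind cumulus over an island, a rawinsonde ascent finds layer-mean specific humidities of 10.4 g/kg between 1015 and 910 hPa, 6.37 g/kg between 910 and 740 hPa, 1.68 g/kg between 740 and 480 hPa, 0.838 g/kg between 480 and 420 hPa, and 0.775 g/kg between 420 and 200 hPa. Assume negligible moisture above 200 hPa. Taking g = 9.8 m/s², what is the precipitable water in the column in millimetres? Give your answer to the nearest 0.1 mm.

PW ≈ 28.9 mm

Precipitable water is the column-integrated vapour mass per unit area: PW = (1/g) Σ q̄ Δp, with q in kg/kg and Δp in Pa (1 kg/m² of water = 1 mm).
Layer 1015–910 hPa: Δp = 105 hPa = 10500 Pa, q̄ = 0.0104 kg/kg → 0.0104 × 10500 / 9.8 = 11.14 mm
Layer 910–740 hPa: Δp = 170 hPa = 17000 Pa, q̄ = 0.00637 kg/kg → 0.00637 × 17000 / 9.8 = 11.05 mm
Layer 740–480 hPa: Δp = 260 hPa = 26000 Pa, q̄ = 0.00168 kg/kg → 0.00168 × 26000 / 9.8 = 4.46 mm
Layer 480–420 hPa: Δp = 60 hPa = 6000 Pa, q̄ = 0.000838 kg/kg → 0.000838 × 6000 / 9.8 = 0.51 mm
Layer 420–200 hPa: Δp = 220 hPa = 22000 Pa, q̄ = 0.000775 kg/kg → 0.000775 × 22000 / 9.8 = 1.74 mm
PW = 11.14 + 11.05 + 4.46 + 0.51 + 1.74 = 28.90 ≈ 28.9 mm.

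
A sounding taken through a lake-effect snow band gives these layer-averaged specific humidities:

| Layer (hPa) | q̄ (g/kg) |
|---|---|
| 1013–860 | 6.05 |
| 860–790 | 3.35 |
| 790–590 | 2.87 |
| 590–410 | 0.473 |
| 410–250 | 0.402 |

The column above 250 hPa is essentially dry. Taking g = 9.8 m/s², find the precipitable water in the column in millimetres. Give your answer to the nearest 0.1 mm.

Precipitable water is the column-integrated vapour mass per unit area: PW = (1/g) Σ q̄ Δp, with q in kg/kg and Δp in Pa (1 kg/m² of water = 1 mm).
Layer 1013–860 hPa: Δp = 153 hPa = 15300 Pa, q̄ = 0.00605 kg/kg → 0.00605 × 15300 / 9.8 = 9.45 mm
Layer 860–790 hPa: Δp = 70 hPa = 7000 Pa, q̄ = 0.00335 kg/kg → 0.00335 × 7000 / 9.8 = 2.39 mm
Layer 790–590 hPa: Δp = 200 hPa = 20000 Pa, q̄ = 0.00287 kg/kg → 0.00287 × 20000 / 9.8 = 5.86 mm
Layer 590–410 hPa: Δp = 180 hPa = 18000 Pa, q̄ = 0.000473 kg/kg → 0.000473 × 18000 / 9.8 = 0.87 mm
Layer 410–250 hPa: Δp = 160 hPa = 16000 Pa, q̄ = 0.000402 kg/kg → 0.000402 × 16000 / 9.8 = 0.66 mm
PW = 9.45 + 2.39 + 5.86 + 0.87 + 0.66 = 19.23 ≈ 19.2 mm.

PW ≈ 19.2 mm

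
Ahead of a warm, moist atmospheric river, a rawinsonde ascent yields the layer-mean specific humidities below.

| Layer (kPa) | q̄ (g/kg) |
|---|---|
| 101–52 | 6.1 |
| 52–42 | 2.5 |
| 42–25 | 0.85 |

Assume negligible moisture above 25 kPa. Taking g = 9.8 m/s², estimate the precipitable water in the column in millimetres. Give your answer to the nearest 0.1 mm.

Precipitable water is the column-integrated vapour mass per unit area: PW = (1/g) Σ q̄ Δp, with q in kg/kg and Δp in Pa (1 kg/m² of water = 1 mm).
Layer 101–52 kPa: Δp = 490 hPa = 49000 Pa, q̄ = 0.0061 kg/kg → 0.0061 × 49000 / 9.8 = 30.50 mm
Layer 52–42 kPa: Δp = 100 hPa = 10000 Pa, q̄ = 0.0025 kg/kg → 0.0025 × 10000 / 9.8 = 2.55 mm
Layer 42–25 kPa: Δp = 170 hPa = 17000 Pa, q̄ = 0.00085 kg/kg → 0.00085 × 17000 / 9.8 = 1.47 mm
PW = 30.50 + 2.55 + 1.47 = 34.52 ≈ 34.5 mm.

PW ≈ 34.5 mm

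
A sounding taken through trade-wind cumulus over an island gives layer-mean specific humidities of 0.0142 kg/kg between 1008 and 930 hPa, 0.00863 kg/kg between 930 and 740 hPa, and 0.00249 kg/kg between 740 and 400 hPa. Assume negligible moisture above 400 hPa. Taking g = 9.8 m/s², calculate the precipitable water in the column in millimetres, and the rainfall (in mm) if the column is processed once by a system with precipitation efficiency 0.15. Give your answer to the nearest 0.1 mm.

Precipitable water is the column-integrated vapour mass per unit area: PW = (1/g) Σ q̄ Δp, with q in kg/kg and Δp in Pa (1 kg/m² of water = 1 mm).
Layer 1008–930 hPa: Δp = 78 hPa = 7800 Pa, q̄ = 0.0142 kg/kg → 0.0142 × 7800 / 9.8 = 11.30 mm
Layer 930–740 hPa: Δp = 190 hPa = 19000 Pa, q̄ = 0.00863 kg/kg → 0.00863 × 19000 / 9.8 = 16.73 mm
Layer 740–400 hPa: Δp = 340 hPa = 34000 Pa, q̄ = 0.00249 kg/kg → 0.00249 × 34000 / 9.8 = 8.64 mm
PW = 11.30 + 16.73 + 8.64 = 36.67 ≈ 36.7 mm.
Rainfall = ε × PW = 0.15 × 36.7 = 5.5 mm.

PW ≈ 36.7 mm; rainfall ≈ 5.5 mm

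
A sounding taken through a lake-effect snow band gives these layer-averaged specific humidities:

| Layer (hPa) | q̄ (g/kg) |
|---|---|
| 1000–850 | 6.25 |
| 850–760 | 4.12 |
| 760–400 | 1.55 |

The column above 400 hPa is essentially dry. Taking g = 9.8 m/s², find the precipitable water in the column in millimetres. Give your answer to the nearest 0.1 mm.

PW ≈ 19.0 mm

Precipitable water is the column-integrated vapour mass per unit area: PW = (1/g) Σ q̄ Δp, with q in kg/kg and Δp in Pa (1 kg/m² of water = 1 mm).
Layer 1000–850 hPa: Δp = 150 hPa = 15000 Pa, q̄ = 0.00625 kg/kg → 0.00625 × 15000 / 9.8 = 9.57 mm
Layer 850–760 hPa: Δp = 90 hPa = 9000 Pa, q̄ = 0.00412 kg/kg → 0.00412 × 9000 / 9.8 = 3.78 mm
Layer 760–400 hPa: Δp = 360 hPa = 36000 Pa, q̄ = 0.00155 kg/kg → 0.00155 × 36000 / 9.8 = 5.69 mm
PW = 9.57 + 3.78 + 5.69 = 19.04 ≈ 19.0 mm.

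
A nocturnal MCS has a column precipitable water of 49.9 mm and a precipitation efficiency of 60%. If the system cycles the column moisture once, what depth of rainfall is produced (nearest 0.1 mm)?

Rainfall = ε × PW = 0.60 × 49.9 = 29.9 mm.

rainfall ≈ 29.9 mm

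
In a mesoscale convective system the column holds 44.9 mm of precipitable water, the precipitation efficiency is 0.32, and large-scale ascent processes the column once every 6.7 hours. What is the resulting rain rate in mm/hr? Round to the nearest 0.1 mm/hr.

Each overturning extracts ε × PW = 0.32 × 44.9 = 14.368 mm.
Rate = ε·PW / τ = 14.368 / 6.7 h = 2.1 mm/hr.

R ≈ 2.1 mm/hr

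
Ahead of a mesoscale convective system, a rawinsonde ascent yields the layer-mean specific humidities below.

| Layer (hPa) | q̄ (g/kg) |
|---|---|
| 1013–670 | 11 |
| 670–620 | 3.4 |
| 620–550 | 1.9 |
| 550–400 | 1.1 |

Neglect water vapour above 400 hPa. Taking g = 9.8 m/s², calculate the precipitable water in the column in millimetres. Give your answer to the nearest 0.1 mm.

PW ≈ 43.3 mm

Precipitable water is the column-integrated vapour mass per unit area: PW = (1/g) Σ q̄ Δp, with q in kg/kg and Δp in Pa (1 kg/m² of water = 1 mm).
Layer 1013–670 hPa: Δp = 343 hPa = 34300 Pa, q̄ = 0.011 kg/kg → 0.011 × 34300 / 9.8 = 38.50 mm
Layer 670–620 hPa: Δp = 50 hPa = 5000 Pa, q̄ = 0.0034 kg/kg → 0.0034 × 5000 / 9.8 = 1.73 mm
Layer 620–550 hPa: Δp = 70 hPa = 7000 Pa, q̄ = 0.0019 kg/kg → 0.0019 × 7000 / 9.8 = 1.36 mm
Layer 550–400 hPa: Δp = 150 hPa = 15000 Pa, q̄ = 0.0011 kg/kg → 0.0011 × 15000 / 9.8 = 1.68 mm
PW = 38.50 + 1.73 + 1.36 + 1.68 = 43.27 ≈ 43.3 mm.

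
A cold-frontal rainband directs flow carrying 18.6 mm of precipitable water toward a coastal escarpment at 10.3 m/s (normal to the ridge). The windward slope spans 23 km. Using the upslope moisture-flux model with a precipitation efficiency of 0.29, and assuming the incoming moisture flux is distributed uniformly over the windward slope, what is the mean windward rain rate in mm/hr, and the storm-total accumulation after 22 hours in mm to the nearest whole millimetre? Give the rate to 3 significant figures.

Incoming column moisture flux per unit ridge length: F = V × PW = 10.3 × 18.6 = 191.58 mm·m/s.
Spread over the 23 km slope with efficiency ε = 0.29: R = ε·F/W = 0.29 × 191.58 / 23000 m = 2.416e-03 mm/s.
R = 2.416e-03 × 3600 = 8.70 mm/hr.
Over 22 h: total = 8.70 × 22 = 191.4 ≈ 191 mm.

R ≈ 8.70 mm/hr; total ≈ 191 mm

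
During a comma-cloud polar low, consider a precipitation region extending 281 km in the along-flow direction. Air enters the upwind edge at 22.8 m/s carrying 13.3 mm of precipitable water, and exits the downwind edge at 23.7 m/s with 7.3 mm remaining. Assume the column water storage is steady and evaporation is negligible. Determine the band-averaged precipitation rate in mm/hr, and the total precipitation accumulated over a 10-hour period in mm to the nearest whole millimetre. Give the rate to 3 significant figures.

Column moisture flux per unit crosswind length is F = V × PW.
Inflow: F_in = 22.8 × 13.3 = 303.24 mm·m/s
Outflow: F_out = 23.7 × 7.3 = 173.01 mm·m/s
Steady-state rate R = (F_in − F_out)/L = (303.24 − 173.01) / 281000 m = 4.635e-04 mm/s.
R = 4.635e-04 × 3600 = 1.67 mm/hr.
Over 10 h: total = 1.67 × 10 = 16.7 ≈ 17 mm.

R ≈ 1.67 mm/hr; total ≈ 17 mm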